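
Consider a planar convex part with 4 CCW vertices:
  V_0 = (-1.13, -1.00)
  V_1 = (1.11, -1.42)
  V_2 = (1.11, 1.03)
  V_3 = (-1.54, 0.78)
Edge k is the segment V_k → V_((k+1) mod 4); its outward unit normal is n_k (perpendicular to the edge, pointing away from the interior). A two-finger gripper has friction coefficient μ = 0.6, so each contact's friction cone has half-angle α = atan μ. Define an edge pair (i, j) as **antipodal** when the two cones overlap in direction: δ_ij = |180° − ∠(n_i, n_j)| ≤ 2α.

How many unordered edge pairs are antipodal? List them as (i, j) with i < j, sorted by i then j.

count = 2; pairs: (0,2), (1,3)

α = atan 0.6 = 30.96°;  2α = 61.93°
n_0 = (-0.1843, -0.9829)
n_1 = (+1.0000, -0.0000)
n_2 = (-0.0939, +0.9956)
n_3 = (-0.9745, -0.2245)
  (0,1): δ = 79.38°  ·
  (0,2): δ = 16.01°  ✓
  (0,3): δ = 113.59°  ·
  (1,2): δ = 84.61°  ·
  (1,3): δ = 12.97°  ✓
  (2,3): δ = 82.42°  ·
antipodal pairs: 2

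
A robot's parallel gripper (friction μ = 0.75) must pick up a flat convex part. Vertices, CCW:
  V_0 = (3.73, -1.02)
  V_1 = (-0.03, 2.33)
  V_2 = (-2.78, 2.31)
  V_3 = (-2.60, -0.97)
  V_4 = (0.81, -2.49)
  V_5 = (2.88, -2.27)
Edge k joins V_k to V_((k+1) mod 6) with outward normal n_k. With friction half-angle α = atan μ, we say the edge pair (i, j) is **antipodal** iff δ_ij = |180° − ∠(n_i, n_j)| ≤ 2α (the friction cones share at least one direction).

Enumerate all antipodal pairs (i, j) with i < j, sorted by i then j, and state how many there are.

α = atan 0.75 = 36.87°;  2α = 73.74°
n_0 = (+0.6652, +0.7466)
n_1 = (-0.0073, +1.0000)
n_2 = (-0.9985, -0.0548)
n_3 = (-0.4071, -0.9134)
n_4 = (+0.1057, -0.9944)
n_5 = (+0.8269, -0.5623)
  (0,1): δ = 137.88°  ·
  (0,2): δ = 45.16°  ✓
  (0,3): δ = 17.67°  ✓
  (0,4): δ = 47.77°  ✓
  (0,5): δ = 97.48°  ·
  (1,2): δ = 87.28°  ·
  (1,3): δ = 24.44°  ✓
  (1,4): δ = 5.65°  ✓
  (1,5): δ = 55.37°  ✓
  (2,3): δ = 117.17°  ·
  (2,4): δ = 87.07°  ·
  (2,5): δ = 37.36°  ✓
  (3,4): δ = 149.91°  ·
  (3,5): δ = 100.19°  ·
  (4,5): δ = 130.28°  ·
antipodal pairs: 7

count = 7; pairs: (0,2), (0,3), (0,4), (1,3), (1,4), (1,5), (2,5)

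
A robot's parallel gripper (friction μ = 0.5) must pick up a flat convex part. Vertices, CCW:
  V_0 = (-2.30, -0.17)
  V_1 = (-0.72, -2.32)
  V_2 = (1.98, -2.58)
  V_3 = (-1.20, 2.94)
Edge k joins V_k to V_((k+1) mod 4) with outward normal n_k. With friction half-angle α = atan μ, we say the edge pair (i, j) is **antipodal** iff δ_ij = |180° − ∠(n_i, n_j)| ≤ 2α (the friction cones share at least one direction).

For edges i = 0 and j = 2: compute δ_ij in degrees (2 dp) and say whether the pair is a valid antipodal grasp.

δ = 6.37°, valid

α = atan 0.5 = 26.57°;  2α = 53.13°
edge 0: e_0 = (+1.58, -2.15);  n_0 = (-0.8058, -0.5922)
edge 2: e_2 = (-3.18, +5.52);  n_2 = (+0.8665, +0.4992)
∠(n_0, n_2) = 173.63°
δ = |180° − 173.63°| = 6.37°
6.37° ≤ 2α = 53.13°  →  valid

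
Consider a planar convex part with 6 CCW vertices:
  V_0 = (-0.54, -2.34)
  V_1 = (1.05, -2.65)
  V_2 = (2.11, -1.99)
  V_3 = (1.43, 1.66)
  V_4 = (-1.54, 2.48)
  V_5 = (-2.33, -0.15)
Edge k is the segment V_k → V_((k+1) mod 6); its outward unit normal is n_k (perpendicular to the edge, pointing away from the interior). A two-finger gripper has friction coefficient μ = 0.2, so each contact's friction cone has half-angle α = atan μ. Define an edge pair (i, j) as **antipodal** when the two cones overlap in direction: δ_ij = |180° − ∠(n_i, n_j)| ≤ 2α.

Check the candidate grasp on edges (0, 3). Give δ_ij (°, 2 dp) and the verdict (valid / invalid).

δ = 4.40°, valid

α = atan 0.2 = 11.31°;  2α = 22.62°
edge 0: e_0 = (+1.59, -0.31);  n_0 = (-0.1914, -0.9815)
edge 3: e_3 = (-2.97, +0.82);  n_3 = (+0.2661, +0.9639)
∠(n_0, n_3) = 175.60°
δ = |180° − 175.60°| = 4.40°
4.40° ≤ 2α = 22.62°  →  valid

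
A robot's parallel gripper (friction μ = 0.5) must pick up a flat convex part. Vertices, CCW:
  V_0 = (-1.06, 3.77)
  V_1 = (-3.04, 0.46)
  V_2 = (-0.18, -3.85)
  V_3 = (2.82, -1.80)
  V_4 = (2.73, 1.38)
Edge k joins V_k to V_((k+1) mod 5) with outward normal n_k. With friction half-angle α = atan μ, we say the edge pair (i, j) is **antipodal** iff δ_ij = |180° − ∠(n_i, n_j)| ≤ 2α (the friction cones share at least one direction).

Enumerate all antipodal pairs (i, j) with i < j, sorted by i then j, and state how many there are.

count = 4; pairs: (0,2), (0,3), (1,3), (1,4)

α = atan 0.5 = 26.57°;  2α = 53.13°
n_0 = (-0.8582, +0.5134)
n_1 = (-0.8332, -0.5529)
n_2 = (+0.5642, -0.8256)
n_3 = (+0.9996, +0.0283)
n_4 = (+0.5334, +0.8459)
  (0,1): δ = 115.55°  ·
  (0,2): δ = 24.77°  ✓
  (0,3): δ = 32.51°  ✓
  (0,4): δ = 88.65°  ·
  (1,2): δ = 89.22°  ·
  (1,3): δ = 31.95°  ✓
  (1,4): δ = 24.20°  ✓
  (2,3): δ = 122.72°  ·
  (2,4): δ = 66.58°  ·
  (3,4): δ = 123.86°  ·
antipodal pairs: 4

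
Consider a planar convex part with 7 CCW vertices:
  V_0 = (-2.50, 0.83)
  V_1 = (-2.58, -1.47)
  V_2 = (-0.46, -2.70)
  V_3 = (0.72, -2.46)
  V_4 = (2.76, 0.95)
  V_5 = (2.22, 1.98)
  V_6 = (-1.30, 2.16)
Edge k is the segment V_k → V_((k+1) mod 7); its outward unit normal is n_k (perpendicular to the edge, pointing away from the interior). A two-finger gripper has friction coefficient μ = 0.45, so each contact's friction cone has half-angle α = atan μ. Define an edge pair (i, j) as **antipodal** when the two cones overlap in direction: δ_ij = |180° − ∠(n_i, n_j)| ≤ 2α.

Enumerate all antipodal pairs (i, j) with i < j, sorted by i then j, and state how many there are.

α = atan 0.45 = 24.23°;  2α = 48.46°
n_0 = (-0.9994, +0.0348)
n_1 = (-0.5018, -0.8650)
n_2 = (+0.1993, -0.9799)
n_3 = (+0.8582, -0.5134)
n_4 = (+0.8857, +0.4643)
n_5 = (+0.0511, +0.9987)
n_6 = (-0.7425, +0.6699)
  (0,1): δ = 118.13°  ·
  (0,2): δ = 76.51°  ·
  (0,3): δ = 28.90°  ✓
  (0,4): δ = 29.66°  ✓
  (0,5): δ = 89.06°  ·
  (0,6): δ = 139.93°  ·
  (1,2): δ = 138.38°  ·
  (1,3): δ = 90.77°  ·
  (1,4): δ = 32.21°  ✓
  (1,5): δ = 27.19°  ✓
  (1,6): δ = 78.06°  ·
  (2,3): δ = 132.39°  ·
  (2,4): δ = 73.83°  ·
  (2,5): δ = 14.42°  ✓
  (2,6): δ = 36.44°  ✓
  (3,4): δ = 121.44°  ·
  (3,5): δ = 62.04°  ·
  (3,6): δ = 11.17°  ✓
  (4,5): δ = 120.59°  ·
  (4,6): δ = 69.73°  ·
  (5,6): δ = 129.13°  ·
antipodal pairs: 7

count = 7; pairs: (0,3), (0,4), (1,4), (1,5), (2,5), (2,6), (3,6)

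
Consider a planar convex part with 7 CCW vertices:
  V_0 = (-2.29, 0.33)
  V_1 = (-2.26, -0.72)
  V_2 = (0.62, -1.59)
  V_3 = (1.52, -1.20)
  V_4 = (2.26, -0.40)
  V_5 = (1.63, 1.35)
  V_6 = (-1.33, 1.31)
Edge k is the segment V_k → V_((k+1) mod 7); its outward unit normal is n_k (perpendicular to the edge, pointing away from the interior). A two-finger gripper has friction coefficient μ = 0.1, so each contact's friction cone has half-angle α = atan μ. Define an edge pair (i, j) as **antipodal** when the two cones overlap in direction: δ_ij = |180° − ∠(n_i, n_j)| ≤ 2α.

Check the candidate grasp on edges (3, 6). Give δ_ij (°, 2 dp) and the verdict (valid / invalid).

α = atan 0.1 = 5.71°;  2α = 11.42°
edge 3: e_3 = (+0.74, +0.80);  n_3 = (+0.7341, -0.6790)
edge 6: e_6 = (-0.96, -0.98);  n_6 = (-0.7144, +0.6998)
∠(n_3, n_6) = 178.36°
δ = |180° − 178.36°| = 1.64°
1.64° ≤ 2α = 11.42°  →  valid

δ = 1.64°, valid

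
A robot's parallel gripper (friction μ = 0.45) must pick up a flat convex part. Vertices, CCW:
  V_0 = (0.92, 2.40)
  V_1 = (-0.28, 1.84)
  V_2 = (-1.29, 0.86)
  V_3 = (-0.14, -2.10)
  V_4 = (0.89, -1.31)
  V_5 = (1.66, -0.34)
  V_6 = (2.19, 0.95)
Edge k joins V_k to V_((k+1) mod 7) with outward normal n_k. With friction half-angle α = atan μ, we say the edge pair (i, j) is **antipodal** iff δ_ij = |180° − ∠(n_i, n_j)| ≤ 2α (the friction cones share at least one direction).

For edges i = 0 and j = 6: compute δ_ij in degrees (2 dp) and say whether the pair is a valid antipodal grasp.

α = atan 0.45 = 24.23°;  2α = 48.46°
edge 0: e_0 = (-1.20, -0.56);  n_0 = (-0.4229, +0.9062)
edge 6: e_6 = (-1.27, +1.45);  n_6 = (+0.7523, +0.6589)
∠(n_0, n_6) = 73.80°
δ = |180° − 73.80°| = 106.20°
106.20° > 2α = 48.46°  →  invalid

δ = 106.20°, invalid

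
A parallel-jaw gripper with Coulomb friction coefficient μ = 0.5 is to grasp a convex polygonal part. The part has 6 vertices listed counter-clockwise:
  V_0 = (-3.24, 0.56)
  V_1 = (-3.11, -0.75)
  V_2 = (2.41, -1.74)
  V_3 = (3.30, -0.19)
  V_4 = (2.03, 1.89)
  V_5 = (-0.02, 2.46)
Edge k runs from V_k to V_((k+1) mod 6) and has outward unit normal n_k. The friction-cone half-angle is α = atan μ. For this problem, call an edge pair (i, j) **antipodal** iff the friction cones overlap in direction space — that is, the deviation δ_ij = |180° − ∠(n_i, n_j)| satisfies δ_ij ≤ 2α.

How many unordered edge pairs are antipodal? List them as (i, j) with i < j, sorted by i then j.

count = 6; pairs: (0,2), (0,3), (1,3), (1,4), (1,5), (2,5)

α = atan 0.5 = 26.57°;  2α = 53.13°
n_0 = (-0.9951, -0.0988)
n_1 = (-0.1765, -0.9843)
n_2 = (+0.8672, -0.4979)
n_3 = (+0.8535, +0.5211)
n_4 = (+0.2679, +0.9635)
n_5 = (-0.5082, +0.8612)
  (0,1): δ = 105.84°  ·
  (0,2): δ = 35.53°  ✓
  (0,3): δ = 25.74°  ✓
  (0,4): δ = 68.79°  ·
  (0,5): δ = 114.88°  ·
  (1,2): δ = 109.70°  ·
  (1,3): δ = 48.42°  ✓
  (1,4): δ = 5.37°  ✓
  (1,5): δ = 40.71°  ✓
  (2,3): δ = 118.73°  ·
  (2,4): δ = 75.67°  ·
  (2,5): δ = 29.59°  ✓
  (3,4): δ = 136.95°  ·
  (3,5): δ = 90.86°  ·
  (4,5): δ = 133.92°  ·
antipodal pairs: 6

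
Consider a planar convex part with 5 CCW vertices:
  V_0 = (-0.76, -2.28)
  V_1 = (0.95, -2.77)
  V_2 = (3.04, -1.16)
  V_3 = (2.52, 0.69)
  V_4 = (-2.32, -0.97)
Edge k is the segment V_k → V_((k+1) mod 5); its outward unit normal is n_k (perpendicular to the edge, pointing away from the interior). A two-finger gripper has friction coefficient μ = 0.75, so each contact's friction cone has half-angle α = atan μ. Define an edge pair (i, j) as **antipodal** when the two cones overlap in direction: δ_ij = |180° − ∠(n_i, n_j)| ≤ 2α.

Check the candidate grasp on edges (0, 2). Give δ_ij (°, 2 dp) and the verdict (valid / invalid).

α = atan 0.75 = 36.87°;  2α = 73.74°
edge 0: e_0 = (+1.71, -0.49);  n_0 = (-0.2755, -0.9613)
edge 2: e_2 = (-0.52, +1.85);  n_2 = (+0.9627, +0.2706)
∠(n_0, n_2) = 121.69°
δ = |180° − 121.69°| = 58.31°
58.31° ≤ 2α = 73.74°  →  valid

δ = 58.31°, valid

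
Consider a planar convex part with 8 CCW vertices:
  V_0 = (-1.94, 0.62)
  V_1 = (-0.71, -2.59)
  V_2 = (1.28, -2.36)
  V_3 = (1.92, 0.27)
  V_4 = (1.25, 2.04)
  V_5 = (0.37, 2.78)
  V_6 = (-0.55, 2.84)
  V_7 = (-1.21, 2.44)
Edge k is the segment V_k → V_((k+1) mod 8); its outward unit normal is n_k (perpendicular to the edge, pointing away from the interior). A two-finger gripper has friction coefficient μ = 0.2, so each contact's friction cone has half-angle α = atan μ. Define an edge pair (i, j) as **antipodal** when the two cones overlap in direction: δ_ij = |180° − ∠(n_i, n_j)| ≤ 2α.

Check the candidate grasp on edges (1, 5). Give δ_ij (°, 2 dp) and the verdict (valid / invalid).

δ = 10.32°, valid

α = atan 0.2 = 11.31°;  2α = 22.62°
edge 1: e_1 = (+1.99, +0.23);  n_1 = (+0.1148, -0.9934)
edge 5: e_5 = (-0.92, +0.06);  n_5 = (+0.0651, +0.9979)
∠(n_1, n_5) = 169.68°
δ = |180° − 169.68°| = 10.32°
10.32° ≤ 2α = 22.62°  →  valid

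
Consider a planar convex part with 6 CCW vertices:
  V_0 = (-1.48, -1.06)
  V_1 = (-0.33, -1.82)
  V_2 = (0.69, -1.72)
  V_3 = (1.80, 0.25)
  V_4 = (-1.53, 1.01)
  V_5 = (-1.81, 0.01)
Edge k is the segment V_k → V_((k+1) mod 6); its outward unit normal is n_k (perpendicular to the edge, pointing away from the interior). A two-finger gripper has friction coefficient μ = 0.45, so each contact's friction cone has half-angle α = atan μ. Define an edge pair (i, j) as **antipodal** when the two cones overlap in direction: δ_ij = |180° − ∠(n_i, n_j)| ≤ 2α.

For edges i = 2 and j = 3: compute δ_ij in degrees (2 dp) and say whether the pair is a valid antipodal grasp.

δ = 73.46°, invalid

α = atan 0.45 = 24.23°;  2α = 48.46°
edge 2: e_2 = (+1.11, +1.97);  n_2 = (+0.8712, -0.4909)
edge 3: e_3 = (-3.33, +0.76);  n_3 = (+0.2225, +0.9749)
∠(n_2, n_3) = 106.54°
δ = |180° − 106.54°| = 73.46°
73.46° > 2α = 48.46°  →  invalid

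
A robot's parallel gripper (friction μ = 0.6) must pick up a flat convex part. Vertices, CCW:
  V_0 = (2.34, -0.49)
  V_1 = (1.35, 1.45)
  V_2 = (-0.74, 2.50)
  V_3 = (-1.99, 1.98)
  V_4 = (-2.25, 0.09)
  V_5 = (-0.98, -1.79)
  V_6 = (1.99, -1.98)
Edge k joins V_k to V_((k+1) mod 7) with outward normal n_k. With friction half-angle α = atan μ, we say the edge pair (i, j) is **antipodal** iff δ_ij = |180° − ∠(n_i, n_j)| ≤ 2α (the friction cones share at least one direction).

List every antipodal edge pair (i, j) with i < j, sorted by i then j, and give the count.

count = 9; pairs: (0,3), (0,4), (0,5), (1,4), (1,5), (2,5), (2,6), (3,6), (4,6)

α = atan 0.6 = 30.96°;  2α = 61.93°
n_0 = (+0.8907, +0.4545)
n_1 = (+0.4489, +0.8936)
n_2 = (-0.3841, +0.9233)
n_3 = (-0.9907, +0.1363)
n_4 = (-0.8286, -0.5598)
n_5 = (-0.0638, -0.9980)
n_6 = (+0.9735, -0.2287)
  (0,1): δ = 143.71°  ·
  (0,2): δ = 94.45°  ·
  (0,3): δ = 34.87°  ✓
  (0,4): δ = 7.00°  ✓
  (0,5): δ = 59.30°  ✓
  (0,6): δ = 139.75°  ·
  (1,2): δ = 130.74°  ·
  (1,3): δ = 71.16°  ·
  (1,4): δ = 29.29°  ✓
  (1,5): δ = 23.01°  ✓
  (1,6): δ = 103.46°  ·
  (2,3): δ = 120.42°  ·
  (2,4): δ = 78.55°  ·
  (2,5): δ = 26.25°  ✓
  (2,6): δ = 54.19°  ✓
  (3,4): δ = 138.13°  ·
  (3,5): δ = 85.83°  ·
  (3,6): δ = 5.39°  ✓
  (4,5): δ = 127.70°  ·
  (4,6): δ = 47.26°  ✓
  (5,6): δ = 99.56°  ·
antipodal pairs: 9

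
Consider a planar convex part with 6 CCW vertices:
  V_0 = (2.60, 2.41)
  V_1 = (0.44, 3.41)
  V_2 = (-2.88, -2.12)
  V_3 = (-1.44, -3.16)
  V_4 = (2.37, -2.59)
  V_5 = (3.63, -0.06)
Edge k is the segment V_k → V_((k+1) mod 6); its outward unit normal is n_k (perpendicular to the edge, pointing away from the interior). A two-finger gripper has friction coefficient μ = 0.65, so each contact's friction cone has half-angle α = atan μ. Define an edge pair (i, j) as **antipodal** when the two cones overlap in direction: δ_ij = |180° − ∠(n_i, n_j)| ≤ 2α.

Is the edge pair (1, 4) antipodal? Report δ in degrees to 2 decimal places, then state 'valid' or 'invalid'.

δ = 4.50°, valid

α = atan 0.65 = 33.02°;  2α = 66.05°
edge 1: e_1 = (-3.32, -5.53);  n_1 = (-0.8574, +0.5147)
edge 4: e_4 = (+1.26, +2.53);  n_4 = (+0.8951, -0.4458)
∠(n_1, n_4) = 175.50°
δ = |180° − 175.50°| = 4.50°
4.50° ≤ 2α = 66.05°  →  valid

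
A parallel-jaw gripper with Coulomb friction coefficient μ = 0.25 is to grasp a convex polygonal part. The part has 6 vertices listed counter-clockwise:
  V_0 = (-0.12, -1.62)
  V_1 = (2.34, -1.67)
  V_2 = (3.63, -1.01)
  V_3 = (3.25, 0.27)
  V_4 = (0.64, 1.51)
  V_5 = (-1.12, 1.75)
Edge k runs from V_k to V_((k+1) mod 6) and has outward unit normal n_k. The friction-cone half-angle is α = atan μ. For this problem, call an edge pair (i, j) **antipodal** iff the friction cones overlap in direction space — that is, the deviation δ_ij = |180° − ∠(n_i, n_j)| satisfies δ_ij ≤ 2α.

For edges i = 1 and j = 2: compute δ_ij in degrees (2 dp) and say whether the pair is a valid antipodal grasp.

α = atan 0.25 = 14.04°;  2α = 28.07°
edge 1: e_1 = (+1.29, +0.66);  n_1 = (+0.4555, -0.8902)
edge 2: e_2 = (-0.38, +1.28);  n_2 = (+0.9586, +0.2846)
∠(n_1, n_2) = 79.44°
δ = |180° − 79.44°| = 100.56°
100.56° > 2α = 28.07°  →  invalid

δ = 100.56°, invalid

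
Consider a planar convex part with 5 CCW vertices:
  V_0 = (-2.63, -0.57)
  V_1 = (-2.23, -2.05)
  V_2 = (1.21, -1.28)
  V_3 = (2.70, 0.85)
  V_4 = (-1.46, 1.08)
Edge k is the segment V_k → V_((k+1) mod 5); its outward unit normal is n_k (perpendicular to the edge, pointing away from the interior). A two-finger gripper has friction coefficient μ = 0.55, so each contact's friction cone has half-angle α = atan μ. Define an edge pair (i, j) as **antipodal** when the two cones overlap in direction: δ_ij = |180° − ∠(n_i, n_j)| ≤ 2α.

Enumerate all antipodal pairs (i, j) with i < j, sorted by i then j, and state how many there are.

α = atan 0.55 = 28.81°;  2α = 57.62°
n_0 = (-0.9654, -0.2609)
n_1 = (+0.2184, -0.9759)
n_2 = (+0.8194, -0.5732)
n_3 = (+0.0552, +0.9985)
n_4 = (-0.8157, +0.5784)
  (0,1): δ = 92.51°  ·
  (0,2): δ = 50.10°  ✓
  (0,3): δ = 71.71°  ·
  (0,4): δ = 129.54°  ·
  (1,2): δ = 137.59°  ·
  (1,3): δ = 15.78°  ✓
  (1,4): δ = 42.04°  ✓
  (2,3): δ = 58.19°  ·
  (2,4): δ = 0.37°  ✓
  (3,4): δ = 122.18°  ·
antipodal pairs: 4

count = 4; pairs: (0,2), (1,3), (1,4), (2,4)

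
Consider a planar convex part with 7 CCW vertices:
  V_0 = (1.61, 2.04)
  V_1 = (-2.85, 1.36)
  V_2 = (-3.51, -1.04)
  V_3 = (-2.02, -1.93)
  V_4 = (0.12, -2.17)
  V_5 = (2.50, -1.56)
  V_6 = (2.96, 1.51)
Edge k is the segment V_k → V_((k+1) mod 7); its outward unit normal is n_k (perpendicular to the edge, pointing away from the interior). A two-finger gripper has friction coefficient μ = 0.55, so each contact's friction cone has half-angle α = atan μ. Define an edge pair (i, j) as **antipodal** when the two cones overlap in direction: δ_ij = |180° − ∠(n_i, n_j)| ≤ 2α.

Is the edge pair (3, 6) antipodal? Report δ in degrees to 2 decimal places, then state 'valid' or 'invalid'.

α = atan 0.55 = 28.81°;  2α = 57.62°
edge 3: e_3 = (+2.14, -0.24);  n_3 = (-0.1115, -0.9938)
edge 6: e_6 = (-1.35, +0.53);  n_6 = (+0.3654, +0.9308)
∠(n_3, n_6) = 164.96°
δ = |180° − 164.96°| = 15.04°
15.04° ≤ 2α = 57.62°  →  valid

δ = 15.04°, valid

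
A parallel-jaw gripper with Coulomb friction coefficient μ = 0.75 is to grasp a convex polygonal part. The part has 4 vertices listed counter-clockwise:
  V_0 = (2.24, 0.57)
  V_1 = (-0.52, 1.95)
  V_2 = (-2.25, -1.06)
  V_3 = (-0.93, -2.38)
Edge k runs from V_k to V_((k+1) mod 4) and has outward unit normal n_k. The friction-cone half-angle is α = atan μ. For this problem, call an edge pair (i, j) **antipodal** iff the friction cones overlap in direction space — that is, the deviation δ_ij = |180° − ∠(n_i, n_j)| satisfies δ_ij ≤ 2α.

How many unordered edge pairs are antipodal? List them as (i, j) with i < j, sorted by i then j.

α = atan 0.75 = 36.87°;  2α = 73.74°
n_0 = (+0.4472, +0.8944)
n_1 = (-0.8670, +0.4983)
n_2 = (-0.7071, -0.7071)
n_3 = (+0.6812, -0.7321)
  (0,1): δ = 93.32°  ·
  (0,2): δ = 18.43°  ✓
  (0,3): δ = 69.51°  ✓
  (1,2): δ = 105.11°  ·
  (1,3): δ = 17.17°  ✓
  (2,3): δ = 92.06°  ·
antipodal pairs: 3

count = 3; pairs: (0,2), (0,3), (1,3)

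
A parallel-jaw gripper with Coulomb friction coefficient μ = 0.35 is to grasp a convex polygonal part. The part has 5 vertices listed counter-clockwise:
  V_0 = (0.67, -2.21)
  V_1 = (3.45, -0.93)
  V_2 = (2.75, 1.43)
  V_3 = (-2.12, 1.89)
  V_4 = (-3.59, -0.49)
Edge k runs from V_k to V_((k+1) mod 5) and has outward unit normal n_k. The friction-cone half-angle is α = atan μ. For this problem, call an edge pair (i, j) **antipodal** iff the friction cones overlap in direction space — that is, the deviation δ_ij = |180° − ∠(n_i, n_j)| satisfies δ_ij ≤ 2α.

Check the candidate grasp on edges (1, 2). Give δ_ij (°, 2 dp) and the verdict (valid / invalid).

δ = 111.92°, invalid

α = atan 0.35 = 19.29°;  2α = 38.58°
edge 1: e_1 = (-0.70, +2.36);  n_1 = (+0.9587, +0.2844)
edge 2: e_2 = (-4.87, +0.46);  n_2 = (+0.0940, +0.9956)
∠(n_1, n_2) = 68.08°
δ = |180° − 68.08°| = 111.92°
111.92° > 2α = 38.58°  →  invalid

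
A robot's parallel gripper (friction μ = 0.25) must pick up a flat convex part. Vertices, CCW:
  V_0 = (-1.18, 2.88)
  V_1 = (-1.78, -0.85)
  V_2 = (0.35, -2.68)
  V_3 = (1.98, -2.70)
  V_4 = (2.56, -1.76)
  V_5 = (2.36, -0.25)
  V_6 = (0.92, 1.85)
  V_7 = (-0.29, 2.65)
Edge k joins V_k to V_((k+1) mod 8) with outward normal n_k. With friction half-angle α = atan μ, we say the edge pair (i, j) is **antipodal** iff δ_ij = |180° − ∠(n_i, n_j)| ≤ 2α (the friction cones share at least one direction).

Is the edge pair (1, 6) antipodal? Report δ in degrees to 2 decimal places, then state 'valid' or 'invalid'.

α = atan 0.25 = 14.04°;  2α = 28.07°
edge 1: e_1 = (+2.13, -1.83);  n_1 = (-0.6517, -0.7585)
edge 6: e_6 = (-1.21, +0.80);  n_6 = (+0.5515, +0.8342)
∠(n_1, n_6) = 172.80°
δ = |180° − 172.80°| = 7.20°
7.20° ≤ 2α = 28.07°  →  valid

δ = 7.20°, valid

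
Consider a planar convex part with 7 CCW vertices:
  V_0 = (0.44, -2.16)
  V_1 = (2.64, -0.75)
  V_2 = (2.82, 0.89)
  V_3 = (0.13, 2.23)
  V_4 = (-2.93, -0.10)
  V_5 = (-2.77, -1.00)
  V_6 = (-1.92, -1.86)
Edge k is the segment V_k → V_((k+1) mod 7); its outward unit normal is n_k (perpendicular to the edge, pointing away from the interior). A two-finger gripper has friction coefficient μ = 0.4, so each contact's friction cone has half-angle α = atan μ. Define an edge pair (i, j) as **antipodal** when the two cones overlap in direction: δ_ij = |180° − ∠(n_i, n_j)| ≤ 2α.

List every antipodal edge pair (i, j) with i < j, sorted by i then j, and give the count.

α = atan 0.4 = 21.80°;  2α = 43.60°
n_0 = (+0.5396, -0.8419)
n_1 = (+0.9940, -0.1091)
n_2 = (+0.4459, +0.8951)
n_3 = (-0.6058, +0.7956)
n_4 = (-0.9846, -0.1750)
n_5 = (-0.7112, -0.7030)
n_6 = (-0.1261, -0.9920)
  (0,1): δ = 128.92°  ·
  (0,2): δ = 59.14°  ·
  (0,3): δ = 4.63°  ✓
  (0,4): δ = 67.42°  ·
  (0,5): δ = 102.01°  ·
  (0,6): δ = 140.10°  ·
  (1,2): δ = 110.22°  ·
  (1,3): δ = 46.45°  ·
  (1,4): δ = 16.34°  ✓
  (1,5): δ = 50.93°  ·
  (1,6): δ = 89.02°  ·
  (2,3): δ = 116.23°  ·
  (2,4): δ = 53.44°  ·
  (2,5): δ = 18.86°  ✓
  (2,6): δ = 19.24°  ✓
  (3,4): δ = 117.21°  ·
  (3,5): δ = 82.62°  ·
  (3,6): δ = 44.53°  ·
  (4,5): δ = 145.42°  ·
  (4,6): δ = 107.33°  ·
  (5,6): δ = 141.91°  ·
antipodal pairs: 4

count = 4; pairs: (0,3), (1,4), (2,5), (2,6)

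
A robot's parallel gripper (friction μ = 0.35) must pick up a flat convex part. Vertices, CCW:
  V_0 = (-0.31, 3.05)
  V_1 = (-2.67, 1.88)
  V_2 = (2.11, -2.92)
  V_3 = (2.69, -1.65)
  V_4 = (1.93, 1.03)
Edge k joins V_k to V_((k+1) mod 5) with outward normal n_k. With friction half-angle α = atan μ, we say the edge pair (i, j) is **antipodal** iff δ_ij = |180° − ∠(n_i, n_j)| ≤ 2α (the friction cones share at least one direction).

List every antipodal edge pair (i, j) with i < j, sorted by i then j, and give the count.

count = 2; pairs: (1,3), (1,4)

α = atan 0.35 = 19.29°;  2α = 38.58°
n_0 = (-0.4442, +0.8959)
n_1 = (-0.7086, -0.7056)
n_2 = (+0.9096, -0.4154)
n_3 = (+0.9621, +0.2728)
n_4 = (+0.6697, +0.7426)
  (0,1): δ = 71.49°  ·
  (0,2): δ = 39.08°  ·
  (0,3): δ = 79.46°  ·
  (0,4): δ = 111.59°  ·
  (1,2): δ = 69.43°  ·
  (1,3): δ = 29.05°  ✓
  (1,4): δ = 3.08°  ✓
  (2,3): δ = 139.62°  ·
  (2,4): δ = 107.50°  ·
  (3,4): δ = 147.88°  ·
antipodal pairs: 2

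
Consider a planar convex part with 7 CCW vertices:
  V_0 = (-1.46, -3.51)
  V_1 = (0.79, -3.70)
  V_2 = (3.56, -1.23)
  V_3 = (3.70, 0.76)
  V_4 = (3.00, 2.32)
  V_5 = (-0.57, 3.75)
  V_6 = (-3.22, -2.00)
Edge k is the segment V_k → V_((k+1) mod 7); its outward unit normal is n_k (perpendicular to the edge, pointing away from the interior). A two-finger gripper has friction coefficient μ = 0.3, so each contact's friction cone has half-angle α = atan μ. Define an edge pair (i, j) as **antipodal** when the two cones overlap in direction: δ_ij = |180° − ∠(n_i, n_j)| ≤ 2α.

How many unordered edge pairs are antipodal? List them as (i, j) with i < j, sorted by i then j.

α = atan 0.3 = 16.70°;  2α = 33.40°
n_0 = (-0.0841, -0.9965)
n_1 = (+0.6655, -0.7464)
n_2 = (+0.9975, -0.0702)
n_3 = (+0.9124, +0.4094)
n_4 = (+0.3718, +0.9283)
n_5 = (-0.9082, +0.4186)
n_6 = (-0.6511, -0.7590)
  (0,1): δ = 133.45°  ·
  (0,2): δ = 89.20°  ·
  (0,3): δ = 61.01°  ·
  (0,4): δ = 17.00°  ✓
  (0,5): δ = 70.08°  ·
  (0,6): δ = 144.20°  ·
  (1,2): δ = 135.75°  ·
  (1,3): δ = 107.56°  ·
  (1,4): δ = 63.55°  ·
  (1,5): δ = 23.53°  ✓
  (1,6): δ = 97.65°  ·
  (2,3): δ = 151.81°  ·
  (2,4): δ = 107.80°  ·
  (2,5): δ = 20.72°  ✓
  (2,6): δ = 53.40°  ·
  (3,4): δ = 136.00°  ·
  (3,5): δ = 48.91°  ·
  (3,6): δ = 25.21°  ✓
  (4,5): δ = 92.91°  ·
  (4,6): δ = 18.80°  ✓
  (5,6): δ = 105.88°  ·
antipodal pairs: 5

count = 5; pairs: (0,4), (1,5), (2,5), (3,6), (4,6)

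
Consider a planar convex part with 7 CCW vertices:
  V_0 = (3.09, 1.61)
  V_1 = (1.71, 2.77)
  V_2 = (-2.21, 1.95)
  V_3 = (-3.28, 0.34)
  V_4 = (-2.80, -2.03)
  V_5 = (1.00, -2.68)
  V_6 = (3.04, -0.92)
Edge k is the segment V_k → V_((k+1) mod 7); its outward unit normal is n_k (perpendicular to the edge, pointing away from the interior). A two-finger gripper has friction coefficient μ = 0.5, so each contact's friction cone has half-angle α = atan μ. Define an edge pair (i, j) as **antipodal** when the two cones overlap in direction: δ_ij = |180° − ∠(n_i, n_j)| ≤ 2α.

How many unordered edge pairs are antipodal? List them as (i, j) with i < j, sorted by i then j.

α = atan 0.5 = 26.57°;  2α = 53.13°
n_0 = (+0.6435, +0.7655)
n_1 = (-0.2048, +0.9788)
n_2 = (-0.8328, +0.5535)
n_3 = (-0.9801, -0.1985)
n_4 = (-0.1686, -0.9857)
n_5 = (+0.6532, -0.7572)
n_6 = (+0.9998, -0.0198)
  (0,1): δ = 128.14°  ·
  (0,2): δ = 83.56°  ·
  (0,3): δ = 38.50°  ✓
  (0,4): δ = 30.34°  ✓
  (0,5): δ = 80.84°  ·
  (0,6): δ = 128.92°  ·
  (1,2): δ = 135.42°  ·
  (1,3): δ = 90.37°  ·
  (1,4): δ = 21.52°  ✓
  (1,5): δ = 28.97°  ✓
  (1,6): δ = 77.05°  ·
  (2,3): δ = 134.94°  ·
  (2,4): δ = 66.10°  ·
  (2,5): δ = 15.61°  ✓
  (2,6): δ = 32.48°  ✓
  (3,4): δ = 111.16°  ·
  (3,5): δ = 60.66°  ·
  (3,6): δ = 12.58°  ✓
  (4,5): δ = 129.51°  ·
  (4,6): δ = 81.43°  ·
  (5,6): δ = 131.92°  ·
antipodal pairs: 7

count = 7; pairs: (0,3), (0,4), (1,4), (1,5), (2,5), (2,6), (3,6)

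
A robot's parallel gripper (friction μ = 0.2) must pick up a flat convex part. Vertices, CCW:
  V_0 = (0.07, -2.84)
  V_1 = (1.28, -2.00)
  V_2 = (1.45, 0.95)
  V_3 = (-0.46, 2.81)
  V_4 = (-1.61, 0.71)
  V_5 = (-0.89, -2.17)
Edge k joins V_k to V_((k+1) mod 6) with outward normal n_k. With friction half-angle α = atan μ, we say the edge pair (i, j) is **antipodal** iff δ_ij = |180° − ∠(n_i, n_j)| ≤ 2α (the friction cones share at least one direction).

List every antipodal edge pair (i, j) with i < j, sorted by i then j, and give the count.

α = atan 0.2 = 11.31°;  2α = 22.62°
n_0 = (+0.5703, -0.8215)
n_1 = (+0.9983, -0.0575)
n_2 = (+0.6977, +0.7164)
n_3 = (-0.8771, +0.4803)
n_4 = (-0.9701, -0.2425)
n_5 = (-0.5723, -0.8200)
  (0,1): δ = 128.07°  ·
  (0,2): δ = 79.01°  ·
  (0,3): δ = 26.53°  ·
  (0,4): δ = 69.27°  ·
  (0,5): δ = 110.32°  ·
  (1,2): δ = 130.94°  ·
  (1,3): δ = 25.41°  ·
  (1,4): δ = 17.33°  ✓
  (1,5): δ = 58.39°  ·
  (2,3): δ = 74.47°  ·
  (2,4): δ = 31.72°  ·
  (2,5): δ = 9.33°  ✓
  (3,4): δ = 137.26°  ·
  (3,5): δ = 96.21°  ·
  (4,5): δ = 138.95°  ·
antipodal pairs: 2

count = 2; pairs: (1,4), (2,5)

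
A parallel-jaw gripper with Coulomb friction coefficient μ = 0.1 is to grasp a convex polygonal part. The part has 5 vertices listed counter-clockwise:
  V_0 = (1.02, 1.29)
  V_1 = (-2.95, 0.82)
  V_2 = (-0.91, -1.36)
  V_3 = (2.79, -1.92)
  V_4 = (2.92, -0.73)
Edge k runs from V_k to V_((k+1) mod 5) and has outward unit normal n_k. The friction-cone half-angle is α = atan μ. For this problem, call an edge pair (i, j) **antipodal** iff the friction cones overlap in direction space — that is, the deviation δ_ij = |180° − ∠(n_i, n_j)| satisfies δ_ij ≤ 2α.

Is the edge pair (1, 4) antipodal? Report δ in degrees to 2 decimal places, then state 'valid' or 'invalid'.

δ = 0.15°, valid

α = atan 0.1 = 5.71°;  2α = 11.42°
edge 1: e_1 = (+2.04, -2.18);  n_1 = (-0.7302, -0.6833)
edge 4: e_4 = (-1.90, +2.02);  n_4 = (+0.7284, +0.6851)
∠(n_1, n_4) = 179.85°
δ = |180° − 179.85°| = 0.15°
0.15° ≤ 2α = 11.42°  →  valid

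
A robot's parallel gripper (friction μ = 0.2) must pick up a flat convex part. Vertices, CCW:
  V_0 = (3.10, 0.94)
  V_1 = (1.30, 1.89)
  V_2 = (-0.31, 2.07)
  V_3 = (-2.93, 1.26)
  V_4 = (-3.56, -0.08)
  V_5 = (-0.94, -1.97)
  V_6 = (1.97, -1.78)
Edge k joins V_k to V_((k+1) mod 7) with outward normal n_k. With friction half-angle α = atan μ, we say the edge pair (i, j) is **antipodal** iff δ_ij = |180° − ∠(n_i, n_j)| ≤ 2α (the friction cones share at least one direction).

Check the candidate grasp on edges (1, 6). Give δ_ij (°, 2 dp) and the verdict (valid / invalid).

δ = 73.82°, invalid

α = atan 0.2 = 11.31°;  2α = 22.62°
edge 1: e_1 = (-1.61, +0.18);  n_1 = (+0.1111, +0.9938)
edge 6: e_6 = (+1.13, +2.72);  n_6 = (+0.9235, -0.3837)
∠(n_1, n_6) = 106.18°
δ = |180° − 106.18°| = 73.82°
73.82° > 2α = 22.62°  →  invalid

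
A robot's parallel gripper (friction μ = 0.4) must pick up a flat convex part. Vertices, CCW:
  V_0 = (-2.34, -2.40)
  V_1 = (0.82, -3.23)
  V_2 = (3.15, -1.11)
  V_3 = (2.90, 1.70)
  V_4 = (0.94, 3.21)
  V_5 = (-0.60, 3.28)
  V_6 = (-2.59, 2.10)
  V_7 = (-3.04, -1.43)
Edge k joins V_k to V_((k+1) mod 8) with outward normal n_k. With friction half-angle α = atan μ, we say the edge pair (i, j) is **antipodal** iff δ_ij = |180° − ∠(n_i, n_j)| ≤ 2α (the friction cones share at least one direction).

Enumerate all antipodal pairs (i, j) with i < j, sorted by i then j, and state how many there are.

count = 7; pairs: (0,3), (0,4), (1,5), (1,6), (2,6), (2,7), (3,7)

α = atan 0.4 = 21.80°;  2α = 43.60°
n_0 = (-0.2540, -0.9672)
n_1 = (+0.6730, -0.7397)
n_2 = (+0.9961, +0.0886)
n_3 = (+0.6103, +0.7922)
n_4 = (+0.0454, +0.9990)
n_5 = (-0.5100, +0.8602)
n_6 = (-0.9920, +0.1265)
n_7 = (-0.8109, -0.5852)
  (0,1): δ = 122.99°  ·
  (0,2): δ = 70.20°  ·
  (0,3): δ = 22.89°  ✓
  (0,4): δ = 12.11°  ✓
  (0,5): δ = 45.38°  ·
  (0,6): δ = 97.45°  ·
  (0,7): δ = 140.53°  ·
  (1,2): δ = 127.21°  ·
  (1,3): δ = 79.91°  ·
  (1,4): δ = 44.90°  ·
  (1,5): δ = 11.63°  ✓
  (1,6): δ = 40.44°  ✓
  (1,7): δ = 83.52°  ·
  (2,3): δ = 132.70°  ·
  (2,4): δ = 97.69°  ·
  (2,5): δ = 64.42°  ·
  (2,6): δ = 12.35°  ✓
  (2,7): δ = 30.73°  ✓
  (3,4): δ = 144.99°  ·
  (3,5): δ = 111.72°  ·
  (3,6): δ = 59.65°  ·
  (3,7): δ = 16.57°  ✓
  (4,5): δ = 146.73°  ·
  (4,6): δ = 94.66°  ·
  (4,7): δ = 51.58°  ·
  (5,6): δ = 127.93°  ·
  (5,7): δ = 84.85°  ·
  (6,7): δ = 136.92°  ·
antipodal pairs: 7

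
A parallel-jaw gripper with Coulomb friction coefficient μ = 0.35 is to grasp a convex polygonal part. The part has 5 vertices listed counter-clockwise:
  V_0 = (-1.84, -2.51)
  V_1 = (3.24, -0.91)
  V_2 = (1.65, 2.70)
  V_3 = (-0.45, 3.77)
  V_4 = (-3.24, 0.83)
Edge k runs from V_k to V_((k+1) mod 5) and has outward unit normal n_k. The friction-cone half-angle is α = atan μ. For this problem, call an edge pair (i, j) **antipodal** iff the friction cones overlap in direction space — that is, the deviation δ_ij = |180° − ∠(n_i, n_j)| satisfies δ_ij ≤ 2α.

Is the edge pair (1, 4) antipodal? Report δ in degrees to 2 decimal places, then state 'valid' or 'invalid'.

α = atan 0.35 = 19.29°;  2α = 38.58°
edge 1: e_1 = (-1.59, +3.61);  n_1 = (+0.9152, +0.4031)
edge 4: e_4 = (+1.40, -3.34);  n_4 = (-0.9223, -0.3866)
∠(n_1, n_4) = 178.97°
δ = |180° − 178.97°| = 1.03°
1.03° ≤ 2α = 38.58°  →  valid

δ = 1.03°, valid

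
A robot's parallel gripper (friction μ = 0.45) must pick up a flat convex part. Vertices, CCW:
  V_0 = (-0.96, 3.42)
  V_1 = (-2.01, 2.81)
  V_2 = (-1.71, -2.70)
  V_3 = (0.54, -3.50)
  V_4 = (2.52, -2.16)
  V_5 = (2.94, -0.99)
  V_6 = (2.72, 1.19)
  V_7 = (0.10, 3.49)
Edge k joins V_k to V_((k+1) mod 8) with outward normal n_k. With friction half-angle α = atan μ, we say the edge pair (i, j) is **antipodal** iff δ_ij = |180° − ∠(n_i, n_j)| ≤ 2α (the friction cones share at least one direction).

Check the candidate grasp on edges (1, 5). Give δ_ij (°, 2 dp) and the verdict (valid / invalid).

δ = 2.65°, valid

α = atan 0.45 = 24.23°;  2α = 48.46°
edge 1: e_1 = (+0.30, -5.51);  n_1 = (-0.9985, -0.0544)
edge 5: e_5 = (-0.22, +2.18);  n_5 = (+0.9949, +0.1004)
∠(n_1, n_5) = 177.35°
δ = |180° − 177.35°| = 2.65°
2.65° ≤ 2α = 48.46°  →  valid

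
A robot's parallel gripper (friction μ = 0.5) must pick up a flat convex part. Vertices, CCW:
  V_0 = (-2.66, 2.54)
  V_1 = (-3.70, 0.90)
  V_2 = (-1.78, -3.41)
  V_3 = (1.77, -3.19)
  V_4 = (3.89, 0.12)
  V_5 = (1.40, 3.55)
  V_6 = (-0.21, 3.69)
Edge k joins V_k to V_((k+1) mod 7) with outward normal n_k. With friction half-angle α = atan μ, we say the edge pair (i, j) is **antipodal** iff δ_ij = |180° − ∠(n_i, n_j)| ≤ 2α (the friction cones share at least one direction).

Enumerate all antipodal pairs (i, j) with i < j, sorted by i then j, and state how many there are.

α = atan 0.5 = 26.57°;  2α = 53.13°
n_0 = (-0.8445, +0.5355)
n_1 = (-0.9135, -0.4069)
n_2 = (+0.0619, -0.9981)
n_3 = (+0.8421, -0.5393)
n_4 = (+0.8092, +0.5875)
n_5 = (+0.0866, +0.9962)
n_6 = (-0.4249, +0.9052)
  (0,1): δ = 123.61°  ·
  (0,2): δ = 54.07°  ·
  (0,3): δ = 0.26°  ✓
  (0,4): δ = 68.36°  ·
  (0,5): δ = 117.41°  ·
  (0,6): δ = 147.53°  ·
  (1,2): δ = 110.47°  ·
  (1,3): δ = 56.65°  ·
  (1,4): δ = 11.97°  ✓
  (1,5): δ = 61.02°  ·
  (1,6): δ = 91.13°  ·
  (2,3): δ = 126.19°  ·
  (2,4): δ = 57.57°  ·
  (2,5): δ = 8.52°  ✓
  (2,6): δ = 21.60°  ✓
  (3,4): δ = 111.38°  ·
  (3,5): δ = 62.33°  ·
  (3,6): δ = 32.22°  ✓
  (4,5): δ = 130.95°  ·
  (4,6): δ = 100.83°  ·
  (5,6): δ = 149.89°  ·
antipodal pairs: 5

count = 5; pairs: (0,3), (1,4), (2,5), (2,6), (3,6)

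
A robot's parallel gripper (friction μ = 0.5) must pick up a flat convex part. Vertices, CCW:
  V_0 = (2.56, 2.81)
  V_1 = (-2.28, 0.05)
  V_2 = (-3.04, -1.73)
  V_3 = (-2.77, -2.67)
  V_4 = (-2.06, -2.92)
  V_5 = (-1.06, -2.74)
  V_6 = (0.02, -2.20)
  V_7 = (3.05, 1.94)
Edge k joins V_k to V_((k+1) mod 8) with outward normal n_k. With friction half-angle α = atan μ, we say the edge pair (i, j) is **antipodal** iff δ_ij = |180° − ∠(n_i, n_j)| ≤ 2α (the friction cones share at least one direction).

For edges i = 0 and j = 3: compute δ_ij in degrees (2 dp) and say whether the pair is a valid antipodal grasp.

δ = 49.09°, valid

α = atan 0.5 = 26.57°;  2α = 53.13°
edge 0: e_0 = (-4.84, -2.76);  n_0 = (-0.4954, +0.8687)
edge 3: e_3 = (+0.71, -0.25);  n_3 = (-0.3321, -0.9432)
∠(n_0, n_3) = 130.91°
δ = |180° − 130.91°| = 49.09°
49.09° ≤ 2α = 53.13°  →  valid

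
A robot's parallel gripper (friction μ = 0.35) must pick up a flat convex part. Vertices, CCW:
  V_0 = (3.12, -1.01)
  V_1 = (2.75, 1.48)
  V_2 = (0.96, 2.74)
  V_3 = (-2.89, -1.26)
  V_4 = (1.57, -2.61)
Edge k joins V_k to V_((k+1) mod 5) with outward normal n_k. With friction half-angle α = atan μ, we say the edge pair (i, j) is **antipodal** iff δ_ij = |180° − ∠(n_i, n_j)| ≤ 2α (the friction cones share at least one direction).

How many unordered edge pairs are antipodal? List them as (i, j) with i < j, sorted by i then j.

α = atan 0.35 = 19.29°;  2α = 38.58°
n_0 = (+0.9891, +0.1470)
n_1 = (+0.5756, +0.8177)
n_2 = (-0.7205, +0.6935)
n_3 = (-0.2897, -0.9571)
n_4 = (+0.7182, -0.6958)
  (0,1): δ = 133.59°  ·
  (0,2): δ = 52.36°  ·
  (0,3): δ = 64.71°  ·
  (0,4): δ = 127.46°  ·
  (1,2): δ = 98.76°  ·
  (1,3): δ = 18.30°  ✓
  (1,4): δ = 81.05°  ·
  (2,3): δ = 62.94°  ·
  (2,4): δ = 0.19°  ✓
  (3,4): δ = 117.25°  ·
antipodal pairs: 2

count = 2; pairs: (1,3), (2,4)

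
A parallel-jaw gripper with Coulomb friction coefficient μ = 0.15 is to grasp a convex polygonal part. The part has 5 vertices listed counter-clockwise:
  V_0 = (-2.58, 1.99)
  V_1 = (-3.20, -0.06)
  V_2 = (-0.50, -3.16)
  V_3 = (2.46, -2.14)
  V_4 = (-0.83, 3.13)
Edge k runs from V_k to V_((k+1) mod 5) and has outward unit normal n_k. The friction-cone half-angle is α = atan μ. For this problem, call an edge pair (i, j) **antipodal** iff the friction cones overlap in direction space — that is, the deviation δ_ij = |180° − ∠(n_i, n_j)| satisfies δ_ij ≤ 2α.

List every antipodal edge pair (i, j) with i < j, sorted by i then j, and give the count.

α = atan 0.15 = 8.53°;  2α = 17.06°
n_0 = (-0.9572, +0.2895)
n_1 = (-0.7541, -0.6568)
n_2 = (+0.3258, -0.9454)
n_3 = (+0.8483, +0.5296)
n_4 = (-0.5458, +0.8379)
  (0,1): δ = 122.12°  ·
  (0,2): δ = 54.16°  ·
  (0,3): δ = 48.80°  ·
  (0,4): δ = 139.91°  ·
  (1,2): δ = 112.04°  ·
  (1,3): δ = 9.08°  ✓
  (1,4): δ = 82.03°  ·
  (2,3): δ = 77.04°  ·
  (2,4): δ = 14.07°  ✓
  (3,4): δ = 88.89°  ·
antipodal pairs: 2

count = 2; pairs: (1,3), (2,4)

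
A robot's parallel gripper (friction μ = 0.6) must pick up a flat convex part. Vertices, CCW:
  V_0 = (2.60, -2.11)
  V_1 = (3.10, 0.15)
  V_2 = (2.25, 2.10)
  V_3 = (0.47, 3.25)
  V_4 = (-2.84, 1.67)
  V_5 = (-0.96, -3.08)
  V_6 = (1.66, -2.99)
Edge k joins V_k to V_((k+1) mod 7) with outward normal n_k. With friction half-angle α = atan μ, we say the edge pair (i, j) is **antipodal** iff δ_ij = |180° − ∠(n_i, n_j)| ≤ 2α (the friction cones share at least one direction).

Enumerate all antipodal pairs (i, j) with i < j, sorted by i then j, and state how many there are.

count = 7; pairs: (0,3), (0,4), (1,4), (2,4), (2,5), (3,5), (3,6)

α = atan 0.6 = 30.96°;  2α = 61.93°
n_0 = (+0.9764, -0.2160)
n_1 = (+0.9167, +0.3996)
n_2 = (+0.5427, +0.8399)
n_3 = (-0.4308, +0.9025)
n_4 = (-0.9298, -0.3680)
n_5 = (+0.0343, -0.9994)
n_6 = (+0.6834, -0.7300)
  (0,1): δ = 143.97°  ·
  (0,2): δ = 110.39°  ·
  (0,3): δ = 52.01°  ✓
  (0,4): δ = 34.07°  ✓
  (0,5): δ = 104.44°  ·
  (0,6): δ = 145.59°  ·
  (1,2): δ = 146.42°  ·
  (1,3): δ = 88.04°  ·
  (1,4): δ = 1.96°  ✓
  (1,5): δ = 68.42°  ·
  (1,6): δ = 109.56°  ·
  (2,3): δ = 121.62°  ·
  (2,4): δ = 35.54°  ✓
  (2,5): δ = 34.83°  ✓
  (2,6): δ = 75.98°  ·
  (3,4): δ = 93.92°  ·
  (3,5): δ = 23.55°  ✓
  (3,6): δ = 17.59°  ✓
  (4,5): δ = 109.63°  ·
  (4,6): δ = 68.48°  ·
  (5,6): δ = 138.86°  ·
antipodal pairs: 7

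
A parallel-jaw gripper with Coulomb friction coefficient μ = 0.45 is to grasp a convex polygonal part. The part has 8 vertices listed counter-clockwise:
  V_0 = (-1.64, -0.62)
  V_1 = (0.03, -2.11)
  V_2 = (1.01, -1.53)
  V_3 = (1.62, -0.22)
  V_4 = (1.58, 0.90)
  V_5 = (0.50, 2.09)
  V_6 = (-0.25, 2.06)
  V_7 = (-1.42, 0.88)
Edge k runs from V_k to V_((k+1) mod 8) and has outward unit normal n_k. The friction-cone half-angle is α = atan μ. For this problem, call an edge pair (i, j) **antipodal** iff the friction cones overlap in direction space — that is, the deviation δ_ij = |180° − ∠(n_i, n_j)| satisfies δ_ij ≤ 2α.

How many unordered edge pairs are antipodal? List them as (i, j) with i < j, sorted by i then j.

α = atan 0.45 = 24.23°;  2α = 48.46°
n_0 = (-0.6657, -0.7462)
n_1 = (+0.5093, -0.8606)
n_2 = (+0.9065, -0.4221)
n_3 = (+0.9994, +0.0357)
n_4 = (+0.7405, +0.6721)
n_5 = (-0.0400, +0.9992)
n_6 = (-0.7101, +0.7041)
n_7 = (-0.9894, +0.1451)
  (0,1): δ = 107.64°  ·
  (0,2): δ = 73.23°  ·
  (0,3): δ = 46.21°  ✓
  (0,4): δ = 6.03°  ✓
  (0,5): δ = 44.03°  ✓
  (0,6): δ = 86.98°  ·
  (0,7): δ = 123.40°  ·
  (1,2): δ = 145.59°  ·
  (1,3): δ = 118.57°  ·
  (1,4): δ = 78.39°  ·
  (1,5): δ = 28.33°  ✓
  (1,6): δ = 14.63°  ✓
  (1,7): δ = 51.04°  ·
  (2,3): δ = 152.99°  ·
  (2,4): δ = 112.81°  ·
  (2,5): δ = 62.74°  ·
  (2,6): δ = 19.79°  ✓
  (2,7): δ = 16.63°  ✓
  (3,4): δ = 139.82°  ·
  (3,5): δ = 89.75°  ·
  (3,6): δ = 46.80°  ✓
  (3,7): δ = 10.39°  ✓
  (4,5): δ = 129.94°  ·
  (4,6): δ = 86.98°  ·
  (4,7): δ = 50.57°  ·
  (5,6): δ = 137.05°  ·
  (5,7): δ = 100.63°  ·
  (6,7): δ = 143.59°  ·
antipodal pairs: 9

count = 9; pairs: (0,3), (0,4), (0,5), (1,5), (1,6), (2,6), (2,7), (3,6), (3,7)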